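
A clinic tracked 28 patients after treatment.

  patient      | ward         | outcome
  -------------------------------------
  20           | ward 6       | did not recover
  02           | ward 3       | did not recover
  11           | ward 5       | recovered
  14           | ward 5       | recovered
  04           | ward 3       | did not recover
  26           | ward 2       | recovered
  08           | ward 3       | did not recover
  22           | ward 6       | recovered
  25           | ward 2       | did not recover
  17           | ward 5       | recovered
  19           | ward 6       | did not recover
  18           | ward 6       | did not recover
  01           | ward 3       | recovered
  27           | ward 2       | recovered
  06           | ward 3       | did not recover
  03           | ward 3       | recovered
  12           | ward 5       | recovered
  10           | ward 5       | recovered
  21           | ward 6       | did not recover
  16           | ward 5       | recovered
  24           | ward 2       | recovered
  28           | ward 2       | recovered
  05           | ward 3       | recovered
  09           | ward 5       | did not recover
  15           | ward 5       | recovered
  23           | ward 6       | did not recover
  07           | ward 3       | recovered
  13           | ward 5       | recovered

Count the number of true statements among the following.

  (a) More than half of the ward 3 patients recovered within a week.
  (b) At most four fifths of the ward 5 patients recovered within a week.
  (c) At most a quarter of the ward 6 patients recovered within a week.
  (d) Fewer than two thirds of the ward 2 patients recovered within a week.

1

(a) ward 3: |A| = 8, |A ∩ B| = 4; needs |A ∩ B| > |A ∖ B| — false.
(b) ward 5: |A| = 9, |A ∩ B| = 8; needs |A ∩ B| / |A| ≤ 4/5 — false.
(c) ward 6: |A| = 6, |A ∩ B| = 1; needs |A ∩ B| / |A| ≤ 1/4 — true.
(d) ward 2: |A| = 5, |A ∩ B| = 4; needs |A ∩ B| / |A| < 2/3 — false.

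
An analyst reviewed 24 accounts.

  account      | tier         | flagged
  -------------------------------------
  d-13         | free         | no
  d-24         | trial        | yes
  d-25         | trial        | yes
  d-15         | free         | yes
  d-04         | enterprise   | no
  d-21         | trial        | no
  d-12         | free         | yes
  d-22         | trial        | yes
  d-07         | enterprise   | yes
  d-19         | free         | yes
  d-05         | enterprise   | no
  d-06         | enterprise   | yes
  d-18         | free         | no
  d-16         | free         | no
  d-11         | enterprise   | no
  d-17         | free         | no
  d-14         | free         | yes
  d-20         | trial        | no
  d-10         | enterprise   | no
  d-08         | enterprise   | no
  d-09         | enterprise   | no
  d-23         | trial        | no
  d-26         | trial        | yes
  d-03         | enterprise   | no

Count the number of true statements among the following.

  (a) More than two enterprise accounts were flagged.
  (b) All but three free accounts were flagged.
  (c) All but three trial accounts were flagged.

(a) enterprise: |A| = 9, |A ∩ B| = 2; needs |A ∩ B| > 2 — false.
(b) free: |A| = 8, |A ∩ B| = 4; needs |A ∖ B| = 3 — false.
(c) trial: |A| = 7, |A ∩ B| = 4; needs |A ∖ B| = 3 — true.

1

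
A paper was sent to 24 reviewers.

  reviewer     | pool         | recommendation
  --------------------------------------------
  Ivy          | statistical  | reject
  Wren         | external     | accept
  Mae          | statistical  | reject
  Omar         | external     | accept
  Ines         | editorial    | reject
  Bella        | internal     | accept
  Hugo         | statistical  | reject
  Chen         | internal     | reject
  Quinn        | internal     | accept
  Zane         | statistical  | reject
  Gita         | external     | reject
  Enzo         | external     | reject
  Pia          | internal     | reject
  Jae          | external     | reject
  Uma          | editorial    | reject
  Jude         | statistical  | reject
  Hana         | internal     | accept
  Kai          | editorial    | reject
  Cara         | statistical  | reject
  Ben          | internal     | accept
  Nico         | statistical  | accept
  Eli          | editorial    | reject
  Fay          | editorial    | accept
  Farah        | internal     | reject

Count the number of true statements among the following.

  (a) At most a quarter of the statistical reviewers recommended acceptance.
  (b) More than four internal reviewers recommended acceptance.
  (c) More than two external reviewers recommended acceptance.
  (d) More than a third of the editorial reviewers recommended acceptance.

(a) statistical: |A| = 7, |A ∩ B| = 1; needs |A ∩ B| / |A| ≤ 1/4 — true.
(b) internal: |A| = 7, |A ∩ B| = 4; needs |A ∩ B| > 4 — false.
(c) external: |A| = 5, |A ∩ B| = 2; needs |A ∩ B| > 2 — false.
(d) editorial: |A| = 5, |A ∩ B| = 1; needs |A ∩ B| / |A| > 1/3 — false.

1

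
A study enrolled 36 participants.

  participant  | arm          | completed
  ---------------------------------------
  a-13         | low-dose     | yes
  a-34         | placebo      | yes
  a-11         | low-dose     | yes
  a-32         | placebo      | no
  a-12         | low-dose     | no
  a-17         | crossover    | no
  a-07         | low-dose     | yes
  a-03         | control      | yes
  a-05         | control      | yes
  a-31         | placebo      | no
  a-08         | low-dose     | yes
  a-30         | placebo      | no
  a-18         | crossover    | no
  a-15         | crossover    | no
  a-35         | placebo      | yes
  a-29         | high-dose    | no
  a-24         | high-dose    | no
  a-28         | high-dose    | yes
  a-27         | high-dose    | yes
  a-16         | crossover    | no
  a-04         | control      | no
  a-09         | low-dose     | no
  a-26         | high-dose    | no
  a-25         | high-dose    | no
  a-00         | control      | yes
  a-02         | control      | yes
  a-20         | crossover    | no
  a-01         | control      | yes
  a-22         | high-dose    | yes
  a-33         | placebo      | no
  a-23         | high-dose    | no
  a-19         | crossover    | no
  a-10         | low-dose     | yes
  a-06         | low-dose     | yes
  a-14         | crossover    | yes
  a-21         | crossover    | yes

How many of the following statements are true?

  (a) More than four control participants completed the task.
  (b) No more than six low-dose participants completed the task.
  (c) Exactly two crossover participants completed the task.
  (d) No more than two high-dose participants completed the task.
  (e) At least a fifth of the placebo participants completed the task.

(a) control: |A| = 6, |A ∩ B| = 5; needs |A ∩ B| > 4 — true.
(b) low-dose: |A| = 8, |A ∩ B| = 6; needs |A ∩ B| ≤ 6 — true.
(c) crossover: |A| = 8, |A ∩ B| = 2; needs |A ∩ B| = 2 — true.
(d) high-dose: |A| = 8, |A ∩ B| = 3; needs |A ∩ B| ≤ 2 — false.
(e) placebo: |A| = 6, |A ∩ B| = 2; needs |A ∩ B| / |A| ≥ 1/5 — true.

4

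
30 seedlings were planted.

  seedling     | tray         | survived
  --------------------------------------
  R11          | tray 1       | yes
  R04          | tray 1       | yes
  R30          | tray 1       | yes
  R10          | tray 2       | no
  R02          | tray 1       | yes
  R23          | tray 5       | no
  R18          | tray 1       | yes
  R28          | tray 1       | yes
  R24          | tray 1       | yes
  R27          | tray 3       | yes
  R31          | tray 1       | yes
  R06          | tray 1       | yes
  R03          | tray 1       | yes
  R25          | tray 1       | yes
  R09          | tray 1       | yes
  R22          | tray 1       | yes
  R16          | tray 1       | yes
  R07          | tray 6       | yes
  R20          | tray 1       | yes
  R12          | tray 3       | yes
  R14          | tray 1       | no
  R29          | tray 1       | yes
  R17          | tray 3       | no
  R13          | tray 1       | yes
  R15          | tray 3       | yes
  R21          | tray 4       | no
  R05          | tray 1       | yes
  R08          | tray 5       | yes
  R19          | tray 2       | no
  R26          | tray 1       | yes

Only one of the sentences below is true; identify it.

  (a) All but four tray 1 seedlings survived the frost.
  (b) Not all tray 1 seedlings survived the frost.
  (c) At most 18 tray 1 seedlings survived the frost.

|A| = 20, |A ∩ B| = 19, |A ∖ B| = 1.
(a) requires |A ∖ B| = 4: false.
(b) requires A ⊄ B (|A ∖ B| ≥ 1): true.
(c) requires |A ∩ B| ≤ 18: false.

(b)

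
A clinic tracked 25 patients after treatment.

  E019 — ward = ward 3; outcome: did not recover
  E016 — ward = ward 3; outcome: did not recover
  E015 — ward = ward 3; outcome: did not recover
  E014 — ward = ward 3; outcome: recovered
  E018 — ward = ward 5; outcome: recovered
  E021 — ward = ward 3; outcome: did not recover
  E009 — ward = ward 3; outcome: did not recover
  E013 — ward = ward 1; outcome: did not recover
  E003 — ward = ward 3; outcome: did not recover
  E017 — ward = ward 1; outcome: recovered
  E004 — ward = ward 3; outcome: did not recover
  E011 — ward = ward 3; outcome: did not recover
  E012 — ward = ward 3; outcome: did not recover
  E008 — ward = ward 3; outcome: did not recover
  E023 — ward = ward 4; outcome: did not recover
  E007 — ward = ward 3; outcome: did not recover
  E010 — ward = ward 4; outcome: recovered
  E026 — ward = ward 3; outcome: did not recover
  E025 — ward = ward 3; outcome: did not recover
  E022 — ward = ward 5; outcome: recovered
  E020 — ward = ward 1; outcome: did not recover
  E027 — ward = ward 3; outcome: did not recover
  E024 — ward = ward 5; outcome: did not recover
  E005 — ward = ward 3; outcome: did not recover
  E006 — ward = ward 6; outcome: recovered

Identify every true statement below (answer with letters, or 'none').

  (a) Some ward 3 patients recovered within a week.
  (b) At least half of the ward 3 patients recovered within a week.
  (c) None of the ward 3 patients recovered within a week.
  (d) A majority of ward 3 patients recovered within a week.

(a)

|A| = 16, |A ∩ B| = 1, |A ∖ B| = 15.
(a) A ∩ B ≠ ∅ (|A ∩ B| ≥ 1): holds.
(b) |A ∩ B| ≥ |A ∖ B|: fails.
(c) A ∩ B = ∅ (|A ∩ B| = 0): fails.
(d) |A ∩ B| > |A ∖ B|: fails.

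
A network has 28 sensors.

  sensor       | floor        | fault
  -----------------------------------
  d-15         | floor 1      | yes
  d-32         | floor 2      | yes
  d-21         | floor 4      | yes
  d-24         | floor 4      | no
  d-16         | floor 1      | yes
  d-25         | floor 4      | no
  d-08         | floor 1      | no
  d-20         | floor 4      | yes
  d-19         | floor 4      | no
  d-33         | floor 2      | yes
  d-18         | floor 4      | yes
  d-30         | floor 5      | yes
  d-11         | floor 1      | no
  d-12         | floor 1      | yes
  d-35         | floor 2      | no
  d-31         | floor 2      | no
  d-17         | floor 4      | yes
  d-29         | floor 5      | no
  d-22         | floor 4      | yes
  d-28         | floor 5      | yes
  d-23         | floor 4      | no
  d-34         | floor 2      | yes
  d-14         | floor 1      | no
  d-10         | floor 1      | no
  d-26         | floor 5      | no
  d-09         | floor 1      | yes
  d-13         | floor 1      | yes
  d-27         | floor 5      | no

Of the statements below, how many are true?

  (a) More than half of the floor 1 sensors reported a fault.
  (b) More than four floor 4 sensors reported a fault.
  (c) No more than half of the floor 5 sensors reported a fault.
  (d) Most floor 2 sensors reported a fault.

4

(a) floor 1: |A| = 9, |A ∩ B| = 5; needs |A ∩ B| > |A ∖ B| — true.
(b) floor 4: |A| = 9, |A ∩ B| = 5; needs |A ∩ B| > 4 — true.
(c) floor 5: |A| = 5, |A ∩ B| = 2; needs |A ∩ B| ≤ |A ∖ B| — true.
(d) floor 2: |A| = 5, |A ∩ B| = 3; needs |A ∩ B| > |A ∖ B| — true.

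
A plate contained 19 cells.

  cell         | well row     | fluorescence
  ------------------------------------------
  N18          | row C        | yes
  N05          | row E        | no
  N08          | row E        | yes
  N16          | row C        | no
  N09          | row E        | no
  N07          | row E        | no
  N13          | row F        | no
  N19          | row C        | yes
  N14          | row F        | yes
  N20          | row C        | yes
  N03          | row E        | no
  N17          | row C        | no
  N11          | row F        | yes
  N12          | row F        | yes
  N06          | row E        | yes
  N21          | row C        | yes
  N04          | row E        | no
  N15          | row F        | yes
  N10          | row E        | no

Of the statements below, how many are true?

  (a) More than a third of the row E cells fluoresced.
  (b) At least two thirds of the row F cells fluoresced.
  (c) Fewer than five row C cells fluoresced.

(a) row E: |A| = 8, |A ∩ B| = 2; needs |A ∩ B| / |A| > 1/3 — false.
(b) row F: |A| = 5, |A ∩ B| = 4; needs |A ∩ B| / |A| ≥ 2/3 — true.
(c) row C: |A| = 6, |A ∩ B| = 4; needs |A ∩ B| < 5 — true.

2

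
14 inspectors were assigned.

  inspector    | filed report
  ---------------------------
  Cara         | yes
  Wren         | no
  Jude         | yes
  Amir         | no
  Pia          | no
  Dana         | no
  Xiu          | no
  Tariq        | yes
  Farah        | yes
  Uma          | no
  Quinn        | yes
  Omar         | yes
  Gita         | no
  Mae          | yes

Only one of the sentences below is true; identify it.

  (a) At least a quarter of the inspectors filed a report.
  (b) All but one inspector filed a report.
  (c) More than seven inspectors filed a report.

|A| = 14, |A ∩ B| = 7, |A ∖ B| = 7.
(a) requires |A ∩ B| / |A| ≥ 1/4: true.
(b) requires |A ∖ B| = 1: false.
(c) requires |A ∩ B| > 7: false.

(a)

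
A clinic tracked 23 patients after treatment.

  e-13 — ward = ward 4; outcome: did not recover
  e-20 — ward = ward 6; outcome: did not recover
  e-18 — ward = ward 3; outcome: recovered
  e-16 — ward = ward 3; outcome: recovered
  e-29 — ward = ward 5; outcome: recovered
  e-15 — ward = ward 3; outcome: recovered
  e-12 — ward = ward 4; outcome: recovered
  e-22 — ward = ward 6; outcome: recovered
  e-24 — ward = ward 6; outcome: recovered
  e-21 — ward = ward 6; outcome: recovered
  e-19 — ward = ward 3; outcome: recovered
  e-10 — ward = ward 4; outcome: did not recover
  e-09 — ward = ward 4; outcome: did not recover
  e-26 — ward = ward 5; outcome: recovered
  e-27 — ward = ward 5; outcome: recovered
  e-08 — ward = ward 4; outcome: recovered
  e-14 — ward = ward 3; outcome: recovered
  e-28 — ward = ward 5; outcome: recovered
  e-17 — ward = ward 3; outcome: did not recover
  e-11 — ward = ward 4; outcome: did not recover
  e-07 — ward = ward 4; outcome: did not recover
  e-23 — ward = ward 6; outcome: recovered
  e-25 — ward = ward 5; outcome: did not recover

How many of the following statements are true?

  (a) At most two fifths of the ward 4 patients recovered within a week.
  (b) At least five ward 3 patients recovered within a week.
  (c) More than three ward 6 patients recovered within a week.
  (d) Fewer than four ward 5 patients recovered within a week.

3

(a) ward 4: |A| = 7, |A ∩ B| = 2; needs |A ∩ B| / |A| ≤ 2/5 — true.
(b) ward 3: |A| = 6, |A ∩ B| = 5; needs |A ∩ B| ≥ 5 — true.
(c) ward 6: |A| = 5, |A ∩ B| = 4; needs |A ∩ B| > 3 — true.
(d) ward 5: |A| = 5, |A ∩ B| = 4; needs |A ∩ B| < 4 — false.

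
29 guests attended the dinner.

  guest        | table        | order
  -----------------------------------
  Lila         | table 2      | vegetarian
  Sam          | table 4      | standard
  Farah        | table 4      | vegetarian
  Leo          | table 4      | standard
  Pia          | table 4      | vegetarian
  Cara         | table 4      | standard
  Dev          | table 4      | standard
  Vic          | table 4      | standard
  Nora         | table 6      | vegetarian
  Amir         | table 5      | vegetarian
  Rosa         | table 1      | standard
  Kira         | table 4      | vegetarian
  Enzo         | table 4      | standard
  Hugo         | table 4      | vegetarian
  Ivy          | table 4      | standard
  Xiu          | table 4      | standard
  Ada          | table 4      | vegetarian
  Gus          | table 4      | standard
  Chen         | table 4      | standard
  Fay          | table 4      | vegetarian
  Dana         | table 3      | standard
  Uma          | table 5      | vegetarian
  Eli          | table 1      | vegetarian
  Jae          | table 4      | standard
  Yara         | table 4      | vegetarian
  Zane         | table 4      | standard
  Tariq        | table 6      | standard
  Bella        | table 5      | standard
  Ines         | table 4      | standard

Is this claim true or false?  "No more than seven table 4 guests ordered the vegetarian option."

True

'No more than seven table 4 guests ordered the vegetarian option' holds iff |A ∩ B| ≤ 7.
|A| = 20, |A ∩ B| = 7, |A ∖ B| = 13.
|A ∩ B| = 7, so the statement is true.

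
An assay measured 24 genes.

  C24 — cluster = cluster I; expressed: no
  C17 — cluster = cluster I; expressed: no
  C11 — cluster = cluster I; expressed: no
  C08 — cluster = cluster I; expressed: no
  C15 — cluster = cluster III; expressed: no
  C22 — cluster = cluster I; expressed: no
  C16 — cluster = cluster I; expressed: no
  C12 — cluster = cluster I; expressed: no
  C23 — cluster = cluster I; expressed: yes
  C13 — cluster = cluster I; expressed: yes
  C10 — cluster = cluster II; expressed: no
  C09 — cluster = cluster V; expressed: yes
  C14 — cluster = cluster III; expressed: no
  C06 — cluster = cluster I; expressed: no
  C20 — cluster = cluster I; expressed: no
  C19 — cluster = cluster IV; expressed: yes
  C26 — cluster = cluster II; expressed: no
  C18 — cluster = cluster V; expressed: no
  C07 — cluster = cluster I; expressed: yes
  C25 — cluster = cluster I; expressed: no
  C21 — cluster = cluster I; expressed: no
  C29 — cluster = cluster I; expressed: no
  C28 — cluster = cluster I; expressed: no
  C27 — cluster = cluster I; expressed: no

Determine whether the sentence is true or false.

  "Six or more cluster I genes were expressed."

Truth condition: |A ∩ B| ≥ 6.
|A| = 17, |A ∩ B| = 3, |A ∖ B| = 14.
|A ∩ B| = 3, so the statement is false.

False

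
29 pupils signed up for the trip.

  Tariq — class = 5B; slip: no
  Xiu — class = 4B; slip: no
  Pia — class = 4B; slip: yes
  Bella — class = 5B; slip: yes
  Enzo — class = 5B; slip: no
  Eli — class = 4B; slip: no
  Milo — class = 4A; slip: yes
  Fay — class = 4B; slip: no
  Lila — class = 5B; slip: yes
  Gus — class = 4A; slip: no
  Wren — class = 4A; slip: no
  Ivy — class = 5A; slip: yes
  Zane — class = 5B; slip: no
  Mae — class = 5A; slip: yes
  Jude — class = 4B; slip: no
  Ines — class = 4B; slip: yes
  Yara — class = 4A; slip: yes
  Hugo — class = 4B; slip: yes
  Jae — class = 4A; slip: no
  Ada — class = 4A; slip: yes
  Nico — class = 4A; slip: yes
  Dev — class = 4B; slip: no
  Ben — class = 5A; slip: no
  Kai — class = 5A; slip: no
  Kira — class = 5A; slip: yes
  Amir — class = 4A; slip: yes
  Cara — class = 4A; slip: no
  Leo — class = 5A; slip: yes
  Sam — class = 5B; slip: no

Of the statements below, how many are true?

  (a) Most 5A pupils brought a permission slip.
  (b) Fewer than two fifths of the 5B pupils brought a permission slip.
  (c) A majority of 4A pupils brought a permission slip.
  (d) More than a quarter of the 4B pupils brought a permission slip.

(a) 5A: |A| = 6, |A ∩ B| = 4; needs |A ∩ B| > |A ∖ B| — true.
(b) 5B: |A| = 6, |A ∩ B| = 2; needs |A ∩ B| / |A| < 2/5 — true.
(c) 4A: |A| = 9, |A ∩ B| = 5; needs |A ∩ B| > |A ∖ B| — true.
(d) 4B: |A| = 8, |A ∩ B| = 3; needs |A ∩ B| / |A| > 1/4 — true.

4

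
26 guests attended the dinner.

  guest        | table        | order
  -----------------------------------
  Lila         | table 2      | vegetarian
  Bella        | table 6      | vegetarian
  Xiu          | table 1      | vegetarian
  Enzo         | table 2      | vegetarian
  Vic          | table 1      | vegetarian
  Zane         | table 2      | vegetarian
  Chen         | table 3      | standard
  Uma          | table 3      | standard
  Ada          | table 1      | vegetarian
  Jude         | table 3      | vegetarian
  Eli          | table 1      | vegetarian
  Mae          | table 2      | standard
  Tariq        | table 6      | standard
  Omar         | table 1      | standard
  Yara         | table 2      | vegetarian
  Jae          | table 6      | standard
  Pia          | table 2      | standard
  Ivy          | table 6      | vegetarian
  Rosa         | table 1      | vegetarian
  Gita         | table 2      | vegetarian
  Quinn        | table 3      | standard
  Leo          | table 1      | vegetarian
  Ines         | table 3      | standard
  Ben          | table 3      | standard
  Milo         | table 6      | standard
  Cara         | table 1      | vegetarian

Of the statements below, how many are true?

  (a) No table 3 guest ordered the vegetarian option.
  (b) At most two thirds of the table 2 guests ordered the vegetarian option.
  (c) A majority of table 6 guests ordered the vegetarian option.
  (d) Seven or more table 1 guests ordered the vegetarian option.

1

(a) table 3: |A| = 6, |A ∩ B| = 1; needs A ∩ B = ∅ (|A ∩ B| = 0) — false.
(b) table 2: |A| = 7, |A ∩ B| = 5; needs |A ∩ B| / |A| ≤ 2/3 — false.
(c) table 6: |A| = 5, |A ∩ B| = 2; needs |A ∩ B| > |A ∖ B| — false.
(d) table 1: |A| = 8, |A ∩ B| = 7; needs |A ∩ B| ≥ 7 — true.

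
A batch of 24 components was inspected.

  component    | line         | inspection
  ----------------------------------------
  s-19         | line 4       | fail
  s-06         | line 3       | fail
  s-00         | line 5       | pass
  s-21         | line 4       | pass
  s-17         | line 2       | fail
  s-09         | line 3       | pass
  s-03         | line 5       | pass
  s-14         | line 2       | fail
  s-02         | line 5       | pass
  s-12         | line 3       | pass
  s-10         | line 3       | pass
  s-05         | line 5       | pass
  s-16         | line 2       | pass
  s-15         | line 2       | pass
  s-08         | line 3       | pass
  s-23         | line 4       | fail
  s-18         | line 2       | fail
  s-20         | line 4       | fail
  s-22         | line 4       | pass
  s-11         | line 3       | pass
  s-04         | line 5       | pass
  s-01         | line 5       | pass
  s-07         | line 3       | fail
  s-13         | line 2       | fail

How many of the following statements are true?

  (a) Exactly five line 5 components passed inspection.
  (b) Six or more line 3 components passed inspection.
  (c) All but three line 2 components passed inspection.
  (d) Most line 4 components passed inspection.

(a) line 5: |A| = 6, |A ∩ B| = 6; needs |A ∩ B| = 5 — false.
(b) line 3: |A| = 7, |A ∩ B| = 5; needs |A ∩ B| ≥ 6 — false.
(c) line 2: |A| = 6, |A ∩ B| = 2; needs |A ∖ B| = 3 — false.
(d) line 4: |A| = 5, |A ∩ B| = 2; needs |A ∩ B| > |A ∖ B| — false.

0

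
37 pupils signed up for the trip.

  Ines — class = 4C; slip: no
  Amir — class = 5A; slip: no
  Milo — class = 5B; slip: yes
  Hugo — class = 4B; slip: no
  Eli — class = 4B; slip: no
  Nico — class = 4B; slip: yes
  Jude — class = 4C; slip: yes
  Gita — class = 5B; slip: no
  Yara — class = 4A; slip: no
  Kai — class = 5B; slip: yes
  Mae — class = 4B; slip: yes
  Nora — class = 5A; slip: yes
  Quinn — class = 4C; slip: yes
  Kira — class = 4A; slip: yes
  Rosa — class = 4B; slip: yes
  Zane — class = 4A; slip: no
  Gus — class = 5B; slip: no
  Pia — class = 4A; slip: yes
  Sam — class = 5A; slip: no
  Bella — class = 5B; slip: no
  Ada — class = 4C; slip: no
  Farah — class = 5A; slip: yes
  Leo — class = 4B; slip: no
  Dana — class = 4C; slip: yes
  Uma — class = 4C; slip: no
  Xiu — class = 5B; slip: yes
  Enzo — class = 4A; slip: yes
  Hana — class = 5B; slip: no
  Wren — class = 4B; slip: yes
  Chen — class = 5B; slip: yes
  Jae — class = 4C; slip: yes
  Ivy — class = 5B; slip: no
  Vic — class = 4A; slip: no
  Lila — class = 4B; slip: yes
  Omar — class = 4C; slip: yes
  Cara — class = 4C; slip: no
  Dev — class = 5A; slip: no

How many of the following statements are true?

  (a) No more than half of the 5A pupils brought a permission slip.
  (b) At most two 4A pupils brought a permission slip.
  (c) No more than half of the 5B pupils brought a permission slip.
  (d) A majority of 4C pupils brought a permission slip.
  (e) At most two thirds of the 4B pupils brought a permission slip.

4

(a) 5A: |A| = 5, |A ∩ B| = 2; needs |A ∩ B| ≤ |A ∖ B| — true.
(b) 4A: |A| = 6, |A ∩ B| = 3; needs |A ∩ B| ≤ 2 — false.
(c) 5B: |A| = 9, |A ∩ B| = 4; needs |A ∩ B| ≤ |A ∖ B| — true.
(d) 4C: |A| = 9, |A ∩ B| = 5; needs |A ∩ B| > |A ∖ B| — true.
(e) 4B: |A| = 8, |A ∩ B| = 5; needs |A ∩ B| / |A| ≤ 2/3 — true.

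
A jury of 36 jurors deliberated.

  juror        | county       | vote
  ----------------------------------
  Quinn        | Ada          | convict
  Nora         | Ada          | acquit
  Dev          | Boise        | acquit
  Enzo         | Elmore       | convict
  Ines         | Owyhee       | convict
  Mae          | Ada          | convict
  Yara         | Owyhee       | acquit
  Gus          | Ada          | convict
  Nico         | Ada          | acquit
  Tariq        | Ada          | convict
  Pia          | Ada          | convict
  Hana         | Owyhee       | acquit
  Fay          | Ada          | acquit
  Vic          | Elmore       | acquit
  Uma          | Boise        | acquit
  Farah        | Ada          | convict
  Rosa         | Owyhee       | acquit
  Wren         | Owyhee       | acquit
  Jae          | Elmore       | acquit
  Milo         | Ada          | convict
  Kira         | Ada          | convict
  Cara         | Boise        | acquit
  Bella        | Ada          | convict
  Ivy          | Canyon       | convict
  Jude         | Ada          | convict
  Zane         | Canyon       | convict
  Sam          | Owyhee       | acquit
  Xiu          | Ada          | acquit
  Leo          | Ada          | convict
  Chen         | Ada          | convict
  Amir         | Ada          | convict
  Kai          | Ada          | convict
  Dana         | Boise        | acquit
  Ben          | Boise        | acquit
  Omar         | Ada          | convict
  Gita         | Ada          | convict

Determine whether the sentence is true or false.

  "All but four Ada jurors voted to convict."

Truth condition: |A ∖ B| = 4.
|A| = 20, |A ∩ B| = 16, |A ∖ B| = 4.
|A ∖ B| = 4, so the statement is true.

True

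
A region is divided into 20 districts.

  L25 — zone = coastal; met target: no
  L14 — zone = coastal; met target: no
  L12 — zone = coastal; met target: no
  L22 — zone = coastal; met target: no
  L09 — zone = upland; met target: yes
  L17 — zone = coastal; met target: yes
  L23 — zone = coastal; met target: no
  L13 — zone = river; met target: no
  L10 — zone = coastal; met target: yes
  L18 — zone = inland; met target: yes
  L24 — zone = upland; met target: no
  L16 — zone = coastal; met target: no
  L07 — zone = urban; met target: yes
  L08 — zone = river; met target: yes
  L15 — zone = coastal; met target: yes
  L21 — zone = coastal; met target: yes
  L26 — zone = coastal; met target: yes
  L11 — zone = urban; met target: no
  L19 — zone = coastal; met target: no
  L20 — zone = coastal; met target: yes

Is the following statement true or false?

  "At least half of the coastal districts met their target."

The determiner here denotes the relation: |A ∩ B| ≥ |A ∖ B|.
A (the restrictor) = {L25, L14, L12, L22, L17, L23, L10, L16, L15, L21, L26, L19, L20}, |A| = 13.
A ∩ B = {L17, L10, L15, L21, L26, L20}, so |A ∩ B| = 6.
A ∖ B = {L25, L14, L12, L22, L23, L16, L19}, so |A ∖ B| = 7.
6 < 7, so the statement is false.

False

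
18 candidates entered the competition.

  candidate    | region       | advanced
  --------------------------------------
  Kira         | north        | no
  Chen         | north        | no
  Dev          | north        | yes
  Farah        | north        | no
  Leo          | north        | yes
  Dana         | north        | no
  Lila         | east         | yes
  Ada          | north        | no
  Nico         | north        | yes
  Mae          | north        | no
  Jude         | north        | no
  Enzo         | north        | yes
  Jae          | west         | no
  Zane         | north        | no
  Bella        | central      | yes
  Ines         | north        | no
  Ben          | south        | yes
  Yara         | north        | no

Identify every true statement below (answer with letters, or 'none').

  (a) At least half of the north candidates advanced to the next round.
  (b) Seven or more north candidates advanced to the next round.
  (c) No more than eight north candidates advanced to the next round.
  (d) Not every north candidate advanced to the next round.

(c), (d)

|A| = 14, |A ∩ B| = 4, |A ∖ B| = 10.
(a) |A ∩ B| ≥ |A ∖ B|: fails.
(b) |A ∩ B| ≥ 7: fails.
(c) |A ∩ B| ≤ 8: holds.
(d) A ⊄ B (|A ∖ B| ≥ 1): holds.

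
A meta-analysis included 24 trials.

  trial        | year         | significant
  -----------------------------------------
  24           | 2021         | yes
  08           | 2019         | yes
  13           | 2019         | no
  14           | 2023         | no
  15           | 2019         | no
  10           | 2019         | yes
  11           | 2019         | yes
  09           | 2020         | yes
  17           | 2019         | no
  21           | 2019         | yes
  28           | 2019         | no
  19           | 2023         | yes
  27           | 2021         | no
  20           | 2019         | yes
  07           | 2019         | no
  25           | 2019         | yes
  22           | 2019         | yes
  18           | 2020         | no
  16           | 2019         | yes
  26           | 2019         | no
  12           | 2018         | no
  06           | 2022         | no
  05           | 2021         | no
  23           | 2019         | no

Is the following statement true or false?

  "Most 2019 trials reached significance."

True

'Most 2019 trials reached significance' holds iff |A ∩ B| > |A ∖ B|.
|A| = 15, |A ∩ B| = 8, |A ∖ B| = 7.
8 > 7, so the statement is true.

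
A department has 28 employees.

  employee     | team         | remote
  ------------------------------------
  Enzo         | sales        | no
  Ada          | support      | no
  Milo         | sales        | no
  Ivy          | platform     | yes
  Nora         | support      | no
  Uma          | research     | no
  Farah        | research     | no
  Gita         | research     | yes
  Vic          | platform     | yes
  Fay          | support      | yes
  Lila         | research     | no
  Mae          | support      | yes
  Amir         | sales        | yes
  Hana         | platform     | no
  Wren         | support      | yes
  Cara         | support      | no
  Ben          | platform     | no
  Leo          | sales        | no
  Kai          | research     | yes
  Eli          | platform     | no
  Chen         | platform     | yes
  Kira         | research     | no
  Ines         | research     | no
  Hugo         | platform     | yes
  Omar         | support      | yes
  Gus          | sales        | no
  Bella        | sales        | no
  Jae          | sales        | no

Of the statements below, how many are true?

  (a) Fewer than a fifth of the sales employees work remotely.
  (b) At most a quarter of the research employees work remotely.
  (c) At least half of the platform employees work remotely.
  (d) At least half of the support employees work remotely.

(a) sales: |A| = 7, |A ∩ B| = 1; needs |A ∩ B| / |A| < 1/5 — true.
(b) research: |A| = 7, |A ∩ B| = 2; needs |A ∩ B| / |A| ≤ 1/4 — false.
(c) platform: |A| = 7, |A ∩ B| = 4; needs |A ∩ B| ≥ |A ∖ B| — true.
(d) support: |A| = 7, |A ∩ B| = 4; needs |A ∩ B| ≥ |A ∖ B| — true.

3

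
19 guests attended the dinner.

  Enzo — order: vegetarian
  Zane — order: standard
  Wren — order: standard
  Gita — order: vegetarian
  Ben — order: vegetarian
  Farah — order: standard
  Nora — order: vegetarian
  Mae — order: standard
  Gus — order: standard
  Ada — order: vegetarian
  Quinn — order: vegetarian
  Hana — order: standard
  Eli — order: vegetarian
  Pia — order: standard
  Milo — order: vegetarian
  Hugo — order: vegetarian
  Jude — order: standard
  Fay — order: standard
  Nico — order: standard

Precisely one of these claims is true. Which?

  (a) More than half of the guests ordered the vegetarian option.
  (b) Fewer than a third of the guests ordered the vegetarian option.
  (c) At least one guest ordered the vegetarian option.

|A| = 19, |A ∩ B| = 9, |A ∖ B| = 10.
(a) requires |A ∩ B| > |A ∖ B|: false.
(b) requires |A ∩ B| / |A| < 1/3: false.
(c) requires A ∩ B ≠ ∅ (|A ∩ B| ≥ 1): true.

(c)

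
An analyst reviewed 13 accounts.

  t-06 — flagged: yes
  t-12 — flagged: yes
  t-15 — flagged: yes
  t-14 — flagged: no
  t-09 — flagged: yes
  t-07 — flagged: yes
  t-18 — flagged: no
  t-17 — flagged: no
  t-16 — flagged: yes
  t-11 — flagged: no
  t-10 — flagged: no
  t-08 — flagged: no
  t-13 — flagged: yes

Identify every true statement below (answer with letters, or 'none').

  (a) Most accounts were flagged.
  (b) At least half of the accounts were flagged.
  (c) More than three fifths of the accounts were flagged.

(a), (b)

|A| = 13, |A ∩ B| = 7, |A ∖ B| = 6.
(a) |A ∩ B| > |A ∖ B|: holds.
(b) |A ∩ B| ≥ |A ∖ B|: holds.
(c) |A ∩ B| / |A| > 3/5: fails.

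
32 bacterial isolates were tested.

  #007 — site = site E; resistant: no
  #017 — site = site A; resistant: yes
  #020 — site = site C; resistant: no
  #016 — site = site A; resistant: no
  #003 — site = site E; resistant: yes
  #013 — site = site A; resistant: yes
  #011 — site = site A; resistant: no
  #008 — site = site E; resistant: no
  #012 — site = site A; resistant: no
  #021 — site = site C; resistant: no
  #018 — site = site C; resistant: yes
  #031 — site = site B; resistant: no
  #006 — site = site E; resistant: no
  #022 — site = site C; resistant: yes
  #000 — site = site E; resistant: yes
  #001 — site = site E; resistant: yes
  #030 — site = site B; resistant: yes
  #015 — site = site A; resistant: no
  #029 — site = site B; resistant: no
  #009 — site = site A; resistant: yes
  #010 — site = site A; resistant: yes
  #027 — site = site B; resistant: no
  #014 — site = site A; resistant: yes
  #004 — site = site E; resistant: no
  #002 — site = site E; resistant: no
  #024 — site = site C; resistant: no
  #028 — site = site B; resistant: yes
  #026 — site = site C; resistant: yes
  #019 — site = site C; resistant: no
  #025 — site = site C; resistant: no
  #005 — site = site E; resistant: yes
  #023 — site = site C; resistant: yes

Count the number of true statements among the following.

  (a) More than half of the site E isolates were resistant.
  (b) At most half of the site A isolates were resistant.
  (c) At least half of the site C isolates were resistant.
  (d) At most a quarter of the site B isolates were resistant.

(a) site E: |A| = 9, |A ∩ B| = 4; needs |A ∩ B| > |A ∖ B| — false.
(b) site A: |A| = 9, |A ∩ B| = 5; needs |A ∩ B| ≤ |A ∖ B| — false.
(c) site C: |A| = 9, |A ∩ B| = 4; needs |A ∩ B| ≥ |A ∖ B| — false.
(d) site B: |A| = 5, |A ∩ B| = 2; needs |A ∩ B| / |A| ≤ 1/4 — false.

0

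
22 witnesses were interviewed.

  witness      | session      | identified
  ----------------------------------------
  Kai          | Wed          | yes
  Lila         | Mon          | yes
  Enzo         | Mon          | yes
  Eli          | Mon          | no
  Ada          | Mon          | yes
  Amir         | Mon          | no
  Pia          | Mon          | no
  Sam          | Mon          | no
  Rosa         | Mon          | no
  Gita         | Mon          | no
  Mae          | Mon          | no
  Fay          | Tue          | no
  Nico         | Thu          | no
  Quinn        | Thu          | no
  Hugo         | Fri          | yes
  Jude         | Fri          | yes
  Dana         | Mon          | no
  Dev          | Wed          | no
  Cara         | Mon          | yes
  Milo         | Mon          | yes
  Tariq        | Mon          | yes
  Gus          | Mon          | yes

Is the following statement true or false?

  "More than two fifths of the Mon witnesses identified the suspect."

Truth condition: |A ∩ B| / |A| > 2/5.
|A| = 15, |A ∩ B| = 7, |A ∖ B| = 8.
|A ∩ B|/|A| = 7/15, so the statement is true.

True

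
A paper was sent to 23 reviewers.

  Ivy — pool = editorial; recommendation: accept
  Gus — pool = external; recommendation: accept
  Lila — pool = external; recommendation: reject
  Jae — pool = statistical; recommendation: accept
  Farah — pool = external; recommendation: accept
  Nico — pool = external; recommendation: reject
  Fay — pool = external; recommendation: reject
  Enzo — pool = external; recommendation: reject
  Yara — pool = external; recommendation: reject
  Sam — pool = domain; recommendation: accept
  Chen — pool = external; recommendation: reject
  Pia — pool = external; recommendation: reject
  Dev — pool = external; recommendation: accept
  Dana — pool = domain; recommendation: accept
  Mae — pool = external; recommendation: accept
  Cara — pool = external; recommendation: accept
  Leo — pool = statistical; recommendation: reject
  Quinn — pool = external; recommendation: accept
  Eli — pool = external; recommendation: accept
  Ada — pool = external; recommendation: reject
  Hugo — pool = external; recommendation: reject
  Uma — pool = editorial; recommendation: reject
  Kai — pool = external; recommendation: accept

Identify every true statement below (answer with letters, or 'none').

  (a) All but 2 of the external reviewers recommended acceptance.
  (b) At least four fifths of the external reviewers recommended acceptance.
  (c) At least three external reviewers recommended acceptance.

|A| = 17, |A ∩ B| = 8, |A ∖ B| = 9.
(a) |A ∖ B| = 2: fails.
(b) |A ∩ B| / |A| ≥ 4/5: fails.
(c) |A ∩ B| ≥ 3: holds.

(c)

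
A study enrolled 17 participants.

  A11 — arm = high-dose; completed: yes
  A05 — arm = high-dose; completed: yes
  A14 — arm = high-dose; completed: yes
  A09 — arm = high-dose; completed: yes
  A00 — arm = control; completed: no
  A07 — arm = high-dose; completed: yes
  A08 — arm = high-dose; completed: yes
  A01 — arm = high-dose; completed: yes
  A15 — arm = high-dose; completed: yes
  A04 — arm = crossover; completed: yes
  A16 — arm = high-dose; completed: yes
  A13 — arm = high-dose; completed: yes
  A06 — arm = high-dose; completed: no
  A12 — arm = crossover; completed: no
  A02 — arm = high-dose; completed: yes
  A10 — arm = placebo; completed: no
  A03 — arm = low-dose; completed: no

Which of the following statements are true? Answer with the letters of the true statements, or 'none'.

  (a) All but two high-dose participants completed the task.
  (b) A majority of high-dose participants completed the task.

|A| = 12, |A ∩ B| = 11, |A ∖ B| = 1.
(a) |A ∖ B| = 2: fails.
(b) |A ∩ B| > |A ∖ B|: holds.

(b)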